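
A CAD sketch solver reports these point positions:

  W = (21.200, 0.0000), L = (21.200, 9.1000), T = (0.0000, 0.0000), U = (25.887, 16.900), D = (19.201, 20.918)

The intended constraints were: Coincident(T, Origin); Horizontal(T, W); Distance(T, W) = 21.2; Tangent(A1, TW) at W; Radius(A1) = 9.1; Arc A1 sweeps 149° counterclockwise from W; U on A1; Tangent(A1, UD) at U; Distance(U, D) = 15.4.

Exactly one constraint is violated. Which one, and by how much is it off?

Distance(U, D) = 15.4 — off by 7.60.

T = (0.00, 0.00) ✓; T.y = 0.00, W.y = 0.00 ✓; |TW| = 21.20 ✓; ∠(LW, WT) = 90.00° ✓; |LW| = 9.100 ✓; bearing(L→U) − bearing(L→W) = 149.0° ✓; |LU| = 9.100 ✓; ∠(LU, UD) = 90.00° ✓; |UD| = 7.800 ✗.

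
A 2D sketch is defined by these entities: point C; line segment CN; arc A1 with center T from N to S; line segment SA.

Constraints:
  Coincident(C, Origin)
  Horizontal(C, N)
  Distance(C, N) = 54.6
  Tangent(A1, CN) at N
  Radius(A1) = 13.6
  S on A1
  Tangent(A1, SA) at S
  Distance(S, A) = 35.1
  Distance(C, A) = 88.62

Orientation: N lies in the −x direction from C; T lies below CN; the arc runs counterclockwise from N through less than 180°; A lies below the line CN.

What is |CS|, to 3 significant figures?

68.4

C is at the origin; CN is horizontal with |CN| = 54.6 and N on the −x side, so N = (-54.6, 0.00). Since A1 is tangent to CN there, TN ⟂ CN, so T = N + (0, -13.6) = (-54.6, -13.6). Since TS ⟂ SA (tangency), |TA| = √(13.6² + 35.1²) = 37.6 regardless of where S sits on A1. So A lies on both circle(C, 88.62) and circle(T, 37.6); the below-CN intersection is A = (-77.0, -43.8). S is the foot of the tangent from A: S = (-67.7, -10.0).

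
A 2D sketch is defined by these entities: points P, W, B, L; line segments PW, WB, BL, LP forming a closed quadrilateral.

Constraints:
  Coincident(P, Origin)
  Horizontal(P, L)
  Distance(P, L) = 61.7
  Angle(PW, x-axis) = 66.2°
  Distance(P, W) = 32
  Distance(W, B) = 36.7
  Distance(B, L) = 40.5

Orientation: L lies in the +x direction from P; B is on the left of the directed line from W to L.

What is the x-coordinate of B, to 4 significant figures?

48.49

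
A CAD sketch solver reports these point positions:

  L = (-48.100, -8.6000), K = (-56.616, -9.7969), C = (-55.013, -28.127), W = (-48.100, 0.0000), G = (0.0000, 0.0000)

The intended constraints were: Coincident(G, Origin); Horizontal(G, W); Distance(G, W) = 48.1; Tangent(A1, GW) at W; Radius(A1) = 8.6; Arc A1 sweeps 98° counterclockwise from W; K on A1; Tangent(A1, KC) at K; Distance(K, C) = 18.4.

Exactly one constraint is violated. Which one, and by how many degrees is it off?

Tangent(A1, KC) at K — off by 3.00°.

G = (0.00, 0.00) ✓; G.y = 0.00, W.y = 0.00 ✓; |GW| = 48.10 ✓; ∠(LW, WG) = 90.00° ✓; |LW| = 8.600 ✓; bearing(L→K) − bearing(L→W) = 98.00° ✓; |LK| = 8.600 ✓; ∠(LK, KC) = 93.00° ✗; |KC| = 18.40 ✓.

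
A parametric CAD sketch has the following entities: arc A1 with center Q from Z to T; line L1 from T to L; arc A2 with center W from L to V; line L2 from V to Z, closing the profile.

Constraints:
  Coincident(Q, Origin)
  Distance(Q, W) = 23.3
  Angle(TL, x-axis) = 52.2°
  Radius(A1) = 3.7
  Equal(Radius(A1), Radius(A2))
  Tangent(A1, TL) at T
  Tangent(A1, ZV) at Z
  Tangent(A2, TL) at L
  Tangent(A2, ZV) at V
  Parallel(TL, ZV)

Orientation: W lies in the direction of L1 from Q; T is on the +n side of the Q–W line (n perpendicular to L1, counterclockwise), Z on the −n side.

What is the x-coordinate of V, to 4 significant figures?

17.20

The slot axis is L1's direction at 52.2°, so u = (cos 52.2°, sin 52.2°) = (0.6129, 0.7902) and n = (−sin 52.2°, cos 52.2°) = (-0.7902, 0.6129). Q is at the origin and W lies 23.3 along u from Q, so W = 23.3·u = (14.28, 18.41). Tangency of A1 to both parallel lines with radius 3.7 puts T and Z at Q ± 3.7·n: T = (-2.924, 2.268), Z = (2.924, -2.268). Equal radii place L and V the same way about W: L = W + 3.7·n = (11.36, 20.68), V = W − 3.7·n = (17.20, 16.14). So V.x = 17.20.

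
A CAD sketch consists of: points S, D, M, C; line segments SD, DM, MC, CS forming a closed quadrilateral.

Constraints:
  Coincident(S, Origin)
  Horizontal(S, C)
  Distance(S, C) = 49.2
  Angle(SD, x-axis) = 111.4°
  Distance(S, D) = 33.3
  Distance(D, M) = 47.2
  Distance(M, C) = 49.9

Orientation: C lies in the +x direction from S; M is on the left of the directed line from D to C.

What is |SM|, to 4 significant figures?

56.97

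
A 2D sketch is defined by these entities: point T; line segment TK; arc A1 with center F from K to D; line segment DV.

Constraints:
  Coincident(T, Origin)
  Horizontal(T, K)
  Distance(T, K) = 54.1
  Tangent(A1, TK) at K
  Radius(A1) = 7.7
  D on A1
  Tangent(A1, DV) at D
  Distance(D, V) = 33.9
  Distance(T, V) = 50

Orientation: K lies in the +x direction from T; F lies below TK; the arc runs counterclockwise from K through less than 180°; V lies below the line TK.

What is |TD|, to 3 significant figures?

47.2

Checks: |TK| = 54.10 ✓; |FD| = 7.700 ✓; ∠(FD, DV) = 90.00° ✓; |DV| = 33.90 ✓; |TV| = 50.00 ✓.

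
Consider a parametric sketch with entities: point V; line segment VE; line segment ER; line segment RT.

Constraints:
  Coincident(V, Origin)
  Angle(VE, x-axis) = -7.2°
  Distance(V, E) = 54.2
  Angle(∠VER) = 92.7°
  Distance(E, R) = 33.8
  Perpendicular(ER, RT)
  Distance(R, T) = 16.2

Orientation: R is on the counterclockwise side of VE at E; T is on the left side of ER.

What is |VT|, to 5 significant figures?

52.545

∠VER = 92.7°, so ER runs at -7.2° + (180° − 92.7°) = 80.100° from the x-axis; with |ER| = 33.8, R = E + 33.8·(cos 80.100°, sin 80.100°) = (59.584, 26.504). ER ⟂ RT; with |RT| = 16.2 on the left of ER, T = R + 16.2·(-0.98511, 0.17193) = (43.625, 29.289). Then |VT| = |T − V| = 52.545.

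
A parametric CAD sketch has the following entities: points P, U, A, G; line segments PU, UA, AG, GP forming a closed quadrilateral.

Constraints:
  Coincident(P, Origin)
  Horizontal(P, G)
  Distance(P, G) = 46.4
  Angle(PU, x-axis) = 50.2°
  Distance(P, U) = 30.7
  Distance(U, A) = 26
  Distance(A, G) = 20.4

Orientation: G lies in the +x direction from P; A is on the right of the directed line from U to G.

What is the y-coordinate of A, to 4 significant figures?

-1.611

P is at the origin; P and G share the same y with |PG| = 46.4 and G in +x, so G = (46.4, 0). PU runs at 50.2° with |PU| = 30.7, so U = (19.65, 23.59). A is determined by |UA| = 26.0 and |AG| = 20.4 together: it lies at the intersection of circle(U, 26.0) and circle(G, 20.4). With |UG| = 35.66, the foot of the radical line on UG is 21.47 from U and the perpendicular offset is √(26.0² − 21.47²) = 14.66. Taking the right-of-UG solution: A = (26.06, -1.611).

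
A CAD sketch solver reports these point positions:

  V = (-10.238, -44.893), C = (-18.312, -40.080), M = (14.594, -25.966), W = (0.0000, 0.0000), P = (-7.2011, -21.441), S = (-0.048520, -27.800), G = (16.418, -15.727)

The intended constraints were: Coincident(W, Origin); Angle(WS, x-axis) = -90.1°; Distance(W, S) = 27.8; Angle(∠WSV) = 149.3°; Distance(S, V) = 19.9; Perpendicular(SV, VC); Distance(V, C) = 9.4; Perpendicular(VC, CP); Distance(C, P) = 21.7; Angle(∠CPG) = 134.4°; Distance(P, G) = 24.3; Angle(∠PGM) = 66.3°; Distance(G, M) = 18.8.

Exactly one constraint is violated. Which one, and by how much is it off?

Distance(G, M) = 18.8 — off by 8.40.

W = (0.00, 0.00) ✓; WS at -90.10° ✓; |WS| = 27.80 ✓; ∠WSV = 149.3° ✓; |SV| = 19.90 ✓; ∠(SV, VC) = 90.00° ✓; |VC| = 9.400 ✓; ∠(VC, CP) = 90.00° ✓; |CP| = 21.70 ✓; ∠CPG = 134.4° ✓; |PG| = 24.30 ✓; ∠PGM = 66.30° ✓; |GM| = 10.40 ✗.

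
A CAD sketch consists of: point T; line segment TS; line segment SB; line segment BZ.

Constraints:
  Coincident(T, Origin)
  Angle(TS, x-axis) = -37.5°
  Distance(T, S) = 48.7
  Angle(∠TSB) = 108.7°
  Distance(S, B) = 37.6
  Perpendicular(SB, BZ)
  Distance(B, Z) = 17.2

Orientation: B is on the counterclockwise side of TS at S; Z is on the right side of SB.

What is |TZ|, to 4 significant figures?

82.72

T is at the origin; TS runs at -37.5° with length 48.7, so S = 48.7·(cos -37.5°, sin -37.5°) = (38.64, -29.65). ∠TSB = 108.7°, so SB runs at -37.5° + (180° − 108.7°) = 33.80° from the x-axis; with |SB| = 37.6, B = S + 37.6·(cos 33.80°, sin 33.80°) = (69.88, -8.730). The perpendicularity gives BZ at right angles to SB; with |BZ| = 17.2 on the right of SB, Z = B + 17.2·(0.5563, -0.8310) = (79.45, -23.02). Then |TZ| = |Z − T| = 82.72.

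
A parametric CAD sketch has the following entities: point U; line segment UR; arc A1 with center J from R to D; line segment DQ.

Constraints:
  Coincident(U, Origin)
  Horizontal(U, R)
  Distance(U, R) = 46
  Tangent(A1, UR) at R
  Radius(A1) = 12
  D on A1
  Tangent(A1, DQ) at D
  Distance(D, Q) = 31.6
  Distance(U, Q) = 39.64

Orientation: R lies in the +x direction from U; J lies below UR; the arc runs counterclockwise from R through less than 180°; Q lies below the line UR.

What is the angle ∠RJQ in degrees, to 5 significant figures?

130.64°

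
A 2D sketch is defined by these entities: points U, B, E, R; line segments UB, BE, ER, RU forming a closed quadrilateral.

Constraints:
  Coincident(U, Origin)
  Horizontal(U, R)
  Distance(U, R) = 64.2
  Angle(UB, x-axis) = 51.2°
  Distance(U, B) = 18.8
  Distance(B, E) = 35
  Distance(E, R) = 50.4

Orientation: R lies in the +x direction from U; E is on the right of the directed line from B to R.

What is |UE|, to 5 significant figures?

26.677

Checks: |BE| = 35.00 ✓; |ER| = 50.40 ✓.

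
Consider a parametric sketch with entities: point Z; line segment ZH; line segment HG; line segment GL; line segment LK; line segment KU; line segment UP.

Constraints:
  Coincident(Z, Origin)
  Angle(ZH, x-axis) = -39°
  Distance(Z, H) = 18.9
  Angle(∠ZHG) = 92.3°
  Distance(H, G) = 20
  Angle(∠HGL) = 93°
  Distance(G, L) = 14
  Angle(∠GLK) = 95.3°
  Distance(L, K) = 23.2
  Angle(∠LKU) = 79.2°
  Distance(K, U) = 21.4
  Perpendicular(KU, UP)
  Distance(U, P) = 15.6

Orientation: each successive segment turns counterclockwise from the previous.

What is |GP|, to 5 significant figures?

6.6262

Z is at the origin; ZH runs at -39.0° with length 18.9, so H = (14.688, -11.894). ∠ZHG = 92.3° gives HG at 48.700° from the x-axis; with |HG| = 20.0, G = (27.888, 3.1311). ∠HGL = 93.0° gives GL at 135.70° from the x-axis; with |GL| = 14.0, L = (17.868, 12.909). ∠GLK = 95.3° gives LK at -139.60° from the x-axis; with |LK| = 23.2, K = (0.20071, -2.1274). ∠LKU = 79.2° gives KU at -38.800° from the x-axis; with |KU| = 21.4, U = (16.879, -15.537). KU is perpendicular to UP, so UP runs at 51.200°; with |UP| = 15.6, P = (26.654, -3.3791). Then |GP| = |P − G| = 6.6262.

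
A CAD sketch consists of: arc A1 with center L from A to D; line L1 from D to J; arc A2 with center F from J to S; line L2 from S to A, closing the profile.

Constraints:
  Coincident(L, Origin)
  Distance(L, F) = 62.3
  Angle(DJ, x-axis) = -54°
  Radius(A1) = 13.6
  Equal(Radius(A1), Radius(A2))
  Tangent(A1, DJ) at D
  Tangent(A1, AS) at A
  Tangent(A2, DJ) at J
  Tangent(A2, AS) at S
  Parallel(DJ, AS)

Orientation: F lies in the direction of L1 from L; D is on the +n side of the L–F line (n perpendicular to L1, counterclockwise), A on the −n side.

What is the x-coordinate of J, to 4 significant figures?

47.62

The slot axis is L1's direction at -54.0°, so u = (cos -54.0°, sin -54.0°) = (0.5878, -0.8090) and n = (−sin -54.0°, cos -54.0°) = (0.8090, 0.5878). L is at the origin and F lies 62.3 along u from L, so F = 62.3·u = (36.62, -50.40). Tangency of A1 to both parallel lines with radius 13.6 puts D and A at L ± 13.6·n: D = (11.00, 7.994), A = (-11.00, -7.994). Equal radii place J and S the same way about F: J = F + 13.6·n = (47.62, -42.41), S = F − 13.6·n = (25.62, -58.40). So J.x = 47.62.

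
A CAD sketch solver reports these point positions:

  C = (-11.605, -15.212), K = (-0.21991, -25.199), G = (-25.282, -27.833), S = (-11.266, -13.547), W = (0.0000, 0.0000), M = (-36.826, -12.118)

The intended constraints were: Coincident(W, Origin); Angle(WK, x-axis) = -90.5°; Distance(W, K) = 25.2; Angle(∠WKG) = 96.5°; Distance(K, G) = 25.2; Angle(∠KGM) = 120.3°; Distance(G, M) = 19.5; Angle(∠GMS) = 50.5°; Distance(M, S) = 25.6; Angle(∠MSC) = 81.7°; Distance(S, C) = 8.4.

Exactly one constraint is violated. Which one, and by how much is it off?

Distance(S, C) = 8.4 — off by 6.70.

W = (0.00, 0.00) ✓; WK at -90.50° ✓; |WK| = 25.20 ✓; ∠WKG = 96.50° ✓; |KG| = 25.20 ✓; ∠KGM = 120.3° ✓; |GM| = 19.50 ✓; ∠GMS = 50.50° ✓; |MS| = 25.60 ✓; ∠MSC = 81.69° ✓; |SC| = 1.699 ✗.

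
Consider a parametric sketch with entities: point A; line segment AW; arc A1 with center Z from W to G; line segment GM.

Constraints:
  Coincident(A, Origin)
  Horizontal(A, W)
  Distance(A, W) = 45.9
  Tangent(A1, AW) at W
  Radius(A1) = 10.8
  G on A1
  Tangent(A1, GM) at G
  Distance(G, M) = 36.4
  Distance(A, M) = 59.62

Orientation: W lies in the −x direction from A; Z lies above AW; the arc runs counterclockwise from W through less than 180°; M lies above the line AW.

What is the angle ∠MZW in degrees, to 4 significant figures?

165.0°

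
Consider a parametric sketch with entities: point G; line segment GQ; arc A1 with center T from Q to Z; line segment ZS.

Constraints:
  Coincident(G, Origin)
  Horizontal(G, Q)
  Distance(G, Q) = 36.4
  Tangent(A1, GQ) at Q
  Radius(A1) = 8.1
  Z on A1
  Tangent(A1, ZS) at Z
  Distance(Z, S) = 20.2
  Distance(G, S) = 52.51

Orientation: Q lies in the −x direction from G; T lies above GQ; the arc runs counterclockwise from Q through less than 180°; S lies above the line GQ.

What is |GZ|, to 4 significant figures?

33.34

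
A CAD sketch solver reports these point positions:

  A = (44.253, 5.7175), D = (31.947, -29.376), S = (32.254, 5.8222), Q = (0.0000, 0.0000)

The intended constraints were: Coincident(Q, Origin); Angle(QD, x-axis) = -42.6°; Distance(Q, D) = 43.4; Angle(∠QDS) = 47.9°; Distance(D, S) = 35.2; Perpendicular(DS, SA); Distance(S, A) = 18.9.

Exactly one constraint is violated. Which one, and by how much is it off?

Distance(S, A) = 18.9 — off by 6.90.

Q = (0.00, 0.00) ✓; QD at -42.60° ✓; |QD| = 43.40 ✓; ∠QDS = 47.90° ✓; |DS| = 35.20 ✓; ∠(DS, SA) = 90.00° ✓; |SA| = 12.00 ✗.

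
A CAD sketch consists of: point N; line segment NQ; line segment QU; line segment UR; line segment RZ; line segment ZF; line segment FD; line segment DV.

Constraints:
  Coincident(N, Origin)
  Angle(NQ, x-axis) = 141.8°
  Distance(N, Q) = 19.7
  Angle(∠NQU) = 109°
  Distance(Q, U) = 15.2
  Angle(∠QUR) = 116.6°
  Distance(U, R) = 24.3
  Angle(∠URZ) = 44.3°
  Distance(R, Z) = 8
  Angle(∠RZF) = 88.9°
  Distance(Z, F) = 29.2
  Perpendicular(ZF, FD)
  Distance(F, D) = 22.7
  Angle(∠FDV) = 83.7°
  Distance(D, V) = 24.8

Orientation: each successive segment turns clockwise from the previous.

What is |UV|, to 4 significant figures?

32.12

N is at the origin; NQ runs at 141.8° with length 19.7, so Q = (-15.48, 12.18). ∠NQU = 109.0° gives QU at 70.80° from the x-axis; with |QU| = 15.2, U = (-10.48, 26.54). ∠QUR = 116.6° gives UR at 7.400° from the x-axis; with |UR| = 24.3, R = (13.62, 29.67). ∠URZ = 44.3° gives RZ at -128.3° from the x-axis; with |RZ| = 8.0, Z = (8.657, 23.39). ∠RZF = 88.9° gives ZF at 140.6° from the x-axis; with |ZF| = 29.2, F = (-13.91, 41.92). The perpendicularity gives FD at right angles to ZF, so FD runs at 50.60°; with |FD| = 22.7, D = (0.5013, 59.46). ∠FDV = 83.7° gives DV at -45.70° from the x-axis; with |DV| = 24.8, V = (17.82, 41.71). Then |UV| = |V − U| = 32.12.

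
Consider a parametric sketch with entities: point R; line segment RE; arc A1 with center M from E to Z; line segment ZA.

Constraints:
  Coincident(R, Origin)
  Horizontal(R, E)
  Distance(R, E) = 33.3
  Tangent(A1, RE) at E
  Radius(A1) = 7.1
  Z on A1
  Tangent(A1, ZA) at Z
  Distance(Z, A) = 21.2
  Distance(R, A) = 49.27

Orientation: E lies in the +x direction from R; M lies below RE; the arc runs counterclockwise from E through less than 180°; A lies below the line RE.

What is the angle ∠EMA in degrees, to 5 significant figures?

161.72°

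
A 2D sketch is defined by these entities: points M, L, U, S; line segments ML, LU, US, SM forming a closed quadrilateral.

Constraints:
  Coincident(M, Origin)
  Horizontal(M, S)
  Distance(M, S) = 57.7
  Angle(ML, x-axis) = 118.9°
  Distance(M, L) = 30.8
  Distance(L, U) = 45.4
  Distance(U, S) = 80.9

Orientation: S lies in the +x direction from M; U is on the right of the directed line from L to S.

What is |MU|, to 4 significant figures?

27.79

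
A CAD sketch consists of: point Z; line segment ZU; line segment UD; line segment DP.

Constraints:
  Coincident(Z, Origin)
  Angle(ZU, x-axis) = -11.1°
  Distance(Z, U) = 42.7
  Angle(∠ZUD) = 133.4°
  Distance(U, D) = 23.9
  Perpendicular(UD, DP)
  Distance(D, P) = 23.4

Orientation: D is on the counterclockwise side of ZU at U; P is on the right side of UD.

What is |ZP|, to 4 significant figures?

76.13

Z is at the origin; ZU runs at -11.1° with length 42.7, so U = 42.7·(cos -11.1°, sin -11.1°) = (41.90, -8.221). ∠ZUD = 133.4°, so UD runs at -11.1° + (180° − 133.4°) = 35.50° from the x-axis; with |UD| = 23.9, D = U + 23.9·(cos 35.50°, sin 35.50°) = (61.36, 5.658). The perpendicularity gives DP at right angles to UD; with |DP| = 23.4 on the right of UD, P = D + 23.4·(0.5807, -0.8141) = (74.95, -13.39). Then |ZP| = |P − Z| = 76.13.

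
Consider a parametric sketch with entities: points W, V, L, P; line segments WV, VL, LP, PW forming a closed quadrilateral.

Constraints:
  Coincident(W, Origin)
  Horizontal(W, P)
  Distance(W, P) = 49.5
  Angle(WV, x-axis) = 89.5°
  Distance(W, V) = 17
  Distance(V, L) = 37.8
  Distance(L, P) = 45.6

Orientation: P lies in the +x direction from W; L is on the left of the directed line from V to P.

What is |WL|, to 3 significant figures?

50.4

Checks: |VL| = 37.80 ✓; |LP| = 45.60 ✓.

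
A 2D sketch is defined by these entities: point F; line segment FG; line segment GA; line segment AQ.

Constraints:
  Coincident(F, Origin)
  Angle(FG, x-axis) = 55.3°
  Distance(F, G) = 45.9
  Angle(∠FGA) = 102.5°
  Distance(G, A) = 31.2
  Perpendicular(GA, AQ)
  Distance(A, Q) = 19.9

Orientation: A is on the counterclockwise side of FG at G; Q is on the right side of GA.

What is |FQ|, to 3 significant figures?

76.7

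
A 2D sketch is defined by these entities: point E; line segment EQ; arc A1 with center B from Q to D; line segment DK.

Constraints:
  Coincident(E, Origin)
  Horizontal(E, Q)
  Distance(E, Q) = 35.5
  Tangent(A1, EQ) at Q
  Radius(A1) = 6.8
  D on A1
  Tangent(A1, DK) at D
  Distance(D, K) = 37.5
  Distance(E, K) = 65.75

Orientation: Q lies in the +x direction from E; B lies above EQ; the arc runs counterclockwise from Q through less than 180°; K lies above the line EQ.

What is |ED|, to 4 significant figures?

42.43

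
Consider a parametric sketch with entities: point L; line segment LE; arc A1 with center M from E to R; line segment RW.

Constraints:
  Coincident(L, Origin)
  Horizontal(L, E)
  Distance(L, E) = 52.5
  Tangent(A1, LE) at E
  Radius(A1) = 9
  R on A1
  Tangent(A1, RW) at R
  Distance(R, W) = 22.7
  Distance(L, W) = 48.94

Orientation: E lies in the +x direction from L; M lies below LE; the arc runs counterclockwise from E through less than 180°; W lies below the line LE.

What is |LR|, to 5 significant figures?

44.272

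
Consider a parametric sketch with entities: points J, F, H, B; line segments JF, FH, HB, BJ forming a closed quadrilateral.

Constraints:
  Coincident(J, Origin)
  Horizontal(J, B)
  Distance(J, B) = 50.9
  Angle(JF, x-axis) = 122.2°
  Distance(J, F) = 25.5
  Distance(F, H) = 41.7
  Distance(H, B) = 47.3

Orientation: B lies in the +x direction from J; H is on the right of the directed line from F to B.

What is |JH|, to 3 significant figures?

16.4

J is at the origin; JB is horizontal with |JB| = 50.9 and B in +x, so B = (50.9, 0). JF runs at 122.2° with |JF| = 25.5, so F = (-13.6, 21.6). H is determined by |FH| = 41.7 and |HB| = 47.3 together: it lies at the intersection of circle(F, 41.7) and circle(B, 47.3). With |FB| = 68.0, the foot of the radical line on FB is 30.3 from F and the perpendicular offset is √(41.7² − 30.3²) = 28.6. Taking the right-of-FB solution: H = (6.10, -15.2).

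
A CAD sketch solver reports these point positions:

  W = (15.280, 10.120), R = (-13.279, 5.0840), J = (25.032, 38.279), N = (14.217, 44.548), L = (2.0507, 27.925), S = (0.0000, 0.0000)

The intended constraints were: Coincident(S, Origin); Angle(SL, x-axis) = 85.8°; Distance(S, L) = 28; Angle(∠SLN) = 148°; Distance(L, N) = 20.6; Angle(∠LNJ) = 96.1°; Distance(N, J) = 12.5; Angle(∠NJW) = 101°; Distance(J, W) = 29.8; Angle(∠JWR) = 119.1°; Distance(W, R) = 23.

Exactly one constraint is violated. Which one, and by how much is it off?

Distance(W, R) = 23 — off by 6.00.

S = (0.00, 0.00) ✓; SL at 85.80° ✓; |SL| = 28.00 ✓; ∠SLN = 148.0° ✓; |LN| = 20.60 ✓; ∠LNJ = 96.10° ✓; |NJ| = 12.50 ✓; ∠NJW = 101.0° ✓; |JW| = 29.80 ✓; ∠JWR = 119.1° ✓; |WR| = 29.00 ✗.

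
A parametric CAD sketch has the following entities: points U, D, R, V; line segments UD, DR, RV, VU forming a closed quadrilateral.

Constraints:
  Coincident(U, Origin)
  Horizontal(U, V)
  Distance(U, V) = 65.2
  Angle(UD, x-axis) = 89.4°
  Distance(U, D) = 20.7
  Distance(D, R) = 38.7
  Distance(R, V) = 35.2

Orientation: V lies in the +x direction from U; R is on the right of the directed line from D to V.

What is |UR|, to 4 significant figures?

30.44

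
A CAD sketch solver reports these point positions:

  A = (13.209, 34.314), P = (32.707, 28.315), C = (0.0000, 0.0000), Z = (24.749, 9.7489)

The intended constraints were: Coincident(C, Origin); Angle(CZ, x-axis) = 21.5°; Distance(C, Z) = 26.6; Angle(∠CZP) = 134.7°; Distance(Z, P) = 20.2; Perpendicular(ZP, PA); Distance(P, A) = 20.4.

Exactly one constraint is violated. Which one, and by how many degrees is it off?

Perpendicular(ZP, PA) — off by 6.10°.

C = (0.00, 0.00) ✓; CZ at 21.50° ✓; |CZ| = 26.60 ✓; ∠CZP = 134.7° ✓; |ZP| = 20.20 ✓; ∠(ZP, PA) = 96.10° ✗; |PA| = 20.40 ✓.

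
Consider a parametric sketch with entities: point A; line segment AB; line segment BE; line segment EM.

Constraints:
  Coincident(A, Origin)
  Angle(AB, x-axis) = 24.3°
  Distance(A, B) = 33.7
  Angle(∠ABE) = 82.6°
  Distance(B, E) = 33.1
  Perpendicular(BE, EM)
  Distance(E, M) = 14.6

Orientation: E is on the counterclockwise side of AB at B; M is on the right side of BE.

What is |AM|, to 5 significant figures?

55.973

A is at the origin; AB runs at 24.3° with length 33.7, so B = 33.7·(cos 24.3°, sin 24.3°) = (30.714, 13.868). ∠ABE = 82.6°, so BE runs at 24.3° + (180° − 82.6°) = 121.70° from the x-axis; with |BE| = 33.1, E = B + 33.1·(cos 121.70°, sin 121.70°) = (13.321, 42.030). BE ⟂ EM; with |EM| = 14.6 on the right of BE, M = E + 14.6·(0.85081, 0.52547) = (25.743, 49.702). Then |AM| = |M − A| = 55.973.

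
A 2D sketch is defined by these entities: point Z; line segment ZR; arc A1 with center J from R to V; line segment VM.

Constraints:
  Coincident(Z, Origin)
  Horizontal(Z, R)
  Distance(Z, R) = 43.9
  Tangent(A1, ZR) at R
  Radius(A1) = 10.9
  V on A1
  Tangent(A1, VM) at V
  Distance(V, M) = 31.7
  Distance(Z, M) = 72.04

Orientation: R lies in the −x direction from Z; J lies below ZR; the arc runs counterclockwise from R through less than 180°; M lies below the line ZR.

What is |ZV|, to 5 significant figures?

55.443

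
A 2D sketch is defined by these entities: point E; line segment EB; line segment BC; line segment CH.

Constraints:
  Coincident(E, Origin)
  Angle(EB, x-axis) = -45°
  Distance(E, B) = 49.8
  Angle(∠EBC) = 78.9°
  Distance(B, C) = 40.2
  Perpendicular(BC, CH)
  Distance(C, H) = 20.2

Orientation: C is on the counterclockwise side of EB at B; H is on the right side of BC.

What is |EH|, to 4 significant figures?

75.55

E is at the origin; EB runs at -45.0° with length 49.8, so B = 49.8·(cos -45.0°, sin -45.0°) = (35.21, -35.21). ∠EBC = 78.9°, so BC runs at -45.0° + (180° − 78.9°) = 56.10° from the x-axis; with |BC| = 40.2, C = B + 40.2·(cos 56.10°, sin 56.10°) = (57.64, -1.847). BC is perpendicular to CH; with |CH| = 20.2 on the right of BC, H = C + 20.2·(0.8300, -0.5577) = (74.40, -13.11). Then |EH| = |H − E| = 75.55.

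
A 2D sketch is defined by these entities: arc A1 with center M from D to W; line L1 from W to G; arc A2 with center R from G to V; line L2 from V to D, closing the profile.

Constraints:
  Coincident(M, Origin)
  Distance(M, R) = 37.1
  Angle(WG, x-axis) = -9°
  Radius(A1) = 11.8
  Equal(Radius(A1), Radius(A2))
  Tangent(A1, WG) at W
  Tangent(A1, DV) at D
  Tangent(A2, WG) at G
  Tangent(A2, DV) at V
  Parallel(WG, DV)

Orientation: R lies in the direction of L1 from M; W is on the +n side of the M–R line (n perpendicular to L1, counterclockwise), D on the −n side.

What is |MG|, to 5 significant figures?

38.931

Tangency of A1 to both parallel lines with radius 11.8 puts W and D at M ± 11.8·n: W = (1.8459, 11.655), D = (-1.8459, -11.655). Equal radii place G and V the same way about R: G = R + 11.8·n = (38.489, 5.8510), V = R − 11.8·n = (34.797, -17.458). Then |MG| = |G − M| = 38.931.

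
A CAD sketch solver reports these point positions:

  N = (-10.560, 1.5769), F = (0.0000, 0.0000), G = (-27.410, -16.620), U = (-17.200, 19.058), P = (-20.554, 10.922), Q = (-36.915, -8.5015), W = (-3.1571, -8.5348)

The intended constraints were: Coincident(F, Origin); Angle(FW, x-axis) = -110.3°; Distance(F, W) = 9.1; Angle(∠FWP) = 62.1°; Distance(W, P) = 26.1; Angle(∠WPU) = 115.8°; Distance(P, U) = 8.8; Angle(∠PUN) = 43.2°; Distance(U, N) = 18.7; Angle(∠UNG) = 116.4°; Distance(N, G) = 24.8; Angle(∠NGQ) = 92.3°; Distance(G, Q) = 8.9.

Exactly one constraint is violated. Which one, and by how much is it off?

Distance(G, Q) = 8.9 — off by 3.60.

F = (0.00, 0.00) ✓; FW at -110.3° ✓; |FW| = 9.100 ✓; ∠FWP = 62.10° ✓; |WP| = 26.10 ✓; ∠WPU = 115.8° ✓; |PU| = 8.800 ✓; ∠PUN = 43.20° ✓; |UN| = 18.70 ✓; ∠UNG = 116.4° ✓; |NG| = 24.80 ✓; ∠NGQ = 92.30° ✓; |GQ| = 12.50 ✗.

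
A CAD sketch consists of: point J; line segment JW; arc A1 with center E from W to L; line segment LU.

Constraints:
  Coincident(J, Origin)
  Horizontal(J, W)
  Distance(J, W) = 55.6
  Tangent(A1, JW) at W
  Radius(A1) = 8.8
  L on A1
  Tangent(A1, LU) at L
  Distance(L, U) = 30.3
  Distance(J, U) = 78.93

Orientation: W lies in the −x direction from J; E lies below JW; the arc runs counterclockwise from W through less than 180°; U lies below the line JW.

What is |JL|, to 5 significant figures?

64.660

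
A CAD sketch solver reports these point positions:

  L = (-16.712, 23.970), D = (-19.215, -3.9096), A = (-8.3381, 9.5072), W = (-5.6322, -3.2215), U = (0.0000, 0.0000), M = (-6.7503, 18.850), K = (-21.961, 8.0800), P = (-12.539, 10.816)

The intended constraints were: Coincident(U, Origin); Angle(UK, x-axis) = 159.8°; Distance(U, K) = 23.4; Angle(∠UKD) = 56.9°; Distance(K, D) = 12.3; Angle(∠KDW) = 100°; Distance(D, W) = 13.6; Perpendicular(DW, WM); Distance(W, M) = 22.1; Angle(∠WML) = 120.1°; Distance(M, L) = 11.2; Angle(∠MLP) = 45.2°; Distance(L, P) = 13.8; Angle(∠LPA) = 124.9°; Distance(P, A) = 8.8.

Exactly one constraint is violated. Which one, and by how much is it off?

Distance(P, A) = 8.8 — off by 4.40.

U = (0.00, 0.00) ✓; UK at 159.8° ✓; |UK| = 23.40 ✓; ∠UKD = 56.90° ✓; |KD| = 12.30 ✓; ∠KDW = 100.0° ✓; |DW| = 13.60 ✓; ∠(DW, WM) = 90.00° ✓; |WM| = 22.10 ✓; ∠WML = 120.1° ✓; |ML| = 11.20 ✓; ∠MLP = 45.20° ✓; |LP| = 13.80 ✓; ∠LPA = 124.9° ✓; |PA| = 4.400 ✗.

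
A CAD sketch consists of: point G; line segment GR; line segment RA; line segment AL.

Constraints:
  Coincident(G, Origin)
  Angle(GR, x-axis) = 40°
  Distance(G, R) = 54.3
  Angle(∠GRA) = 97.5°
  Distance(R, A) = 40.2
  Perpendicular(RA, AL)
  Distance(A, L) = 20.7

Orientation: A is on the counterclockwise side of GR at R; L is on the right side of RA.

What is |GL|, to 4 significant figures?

88.27

G is at the origin; GR runs at 40.0° with length 54.3, so R = 54.3·(cos 40.0°, sin 40.0°) = (41.60, 34.90). ∠GRA = 97.5°, so RA runs at 40.0° + (180° − 97.5°) = 122.5° from the x-axis; with |RA| = 40.2, A = R + 40.2·(cos 122.5°, sin 122.5°) = (20.00, 68.81). The perpendicularity gives AL at right angles to RA; with |AL| = 20.7 on the right of RA, L = A + 20.7·(0.8434, 0.5373) = (37.45, 79.93). Then |GL| = |L − G| = 88.27.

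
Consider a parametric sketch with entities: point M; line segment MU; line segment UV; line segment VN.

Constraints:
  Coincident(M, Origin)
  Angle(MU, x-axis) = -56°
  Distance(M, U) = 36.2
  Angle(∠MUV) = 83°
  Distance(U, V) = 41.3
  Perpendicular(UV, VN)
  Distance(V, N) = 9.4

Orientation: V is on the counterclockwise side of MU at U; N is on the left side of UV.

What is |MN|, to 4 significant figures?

45.44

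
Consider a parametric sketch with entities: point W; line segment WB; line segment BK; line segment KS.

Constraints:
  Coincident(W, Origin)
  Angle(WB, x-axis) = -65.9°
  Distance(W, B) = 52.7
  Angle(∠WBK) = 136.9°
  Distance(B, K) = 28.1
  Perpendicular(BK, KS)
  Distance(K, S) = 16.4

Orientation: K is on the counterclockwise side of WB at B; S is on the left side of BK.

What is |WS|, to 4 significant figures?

69.41

W is at the origin; WB runs at -65.9° with length 52.7, so B = 52.7·(cos -65.9°, sin -65.9°) = (21.52, -48.11). ∠WBK = 136.9°, so BK runs at -65.9° + (180° − 136.9°) = -22.80° from the x-axis; with |BK| = 28.1, K = B + 28.1·(cos -22.80°, sin -22.80°) = (47.42, -59.00). BK is perpendicular to KS; with |KS| = 16.4 on the left of BK, S = K + 16.4·(0.3875, 0.9219) = (53.78, -43.88). Then |WS| = |S − W| = 69.41.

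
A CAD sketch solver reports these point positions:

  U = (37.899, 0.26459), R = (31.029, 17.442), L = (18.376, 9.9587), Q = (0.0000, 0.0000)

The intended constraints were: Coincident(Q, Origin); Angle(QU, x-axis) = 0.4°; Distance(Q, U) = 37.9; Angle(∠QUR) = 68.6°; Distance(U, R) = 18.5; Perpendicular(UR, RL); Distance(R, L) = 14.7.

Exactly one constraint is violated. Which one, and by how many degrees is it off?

Perpendicular(UR, RL) — off by 8.80°.

Q = (0.00, 0.00) ✓; QU at 0.4000° ✓; |QU| = 37.90 ✓; ∠QUR = 68.60° ✓; |UR| = 18.50 ✓; ∠(UR, RL) = 98.80° ✗; |RL| = 14.70 ✓.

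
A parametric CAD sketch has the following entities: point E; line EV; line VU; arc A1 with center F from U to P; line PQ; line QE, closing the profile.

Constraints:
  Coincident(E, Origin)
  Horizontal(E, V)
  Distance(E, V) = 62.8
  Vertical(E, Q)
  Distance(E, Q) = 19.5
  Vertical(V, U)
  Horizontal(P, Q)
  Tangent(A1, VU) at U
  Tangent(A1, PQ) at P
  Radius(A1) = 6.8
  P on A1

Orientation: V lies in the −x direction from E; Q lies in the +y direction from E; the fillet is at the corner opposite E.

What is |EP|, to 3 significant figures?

59.3

The virtual corner opposite E is at (-62.8, 19.5). The tangent condition forces FU to be normal to VU and A1 meets PQ tangentially, so FP is at right angles to PQ, with radius 6.8, so the center F sits 6.8 in from both sides at F = (-56.0, 12.7). That places the tangent points at U = (-62.8, 12.7) on VU and P = (-56.0, 19.5) on PQ. Then |EP| = |P − E| = 59.3.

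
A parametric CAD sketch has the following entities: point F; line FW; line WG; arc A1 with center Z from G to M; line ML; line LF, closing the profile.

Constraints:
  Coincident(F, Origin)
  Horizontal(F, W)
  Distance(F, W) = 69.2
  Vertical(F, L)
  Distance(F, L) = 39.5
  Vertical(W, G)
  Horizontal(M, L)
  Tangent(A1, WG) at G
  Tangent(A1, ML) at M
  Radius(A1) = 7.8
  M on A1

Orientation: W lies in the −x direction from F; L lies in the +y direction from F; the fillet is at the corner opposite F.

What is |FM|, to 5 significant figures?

73.008

F is at the origin; F and W share the same y with |FW| = 69.2 and W on the −x side, so W = (-69.200, 0.0000). F and L share the same x with |FL| = 39.5 and L on the +y side, so L = (0.0000, 39.500). The virtual corner opposite F is at (-69.200, 39.500). The tangent condition forces ZG to be normal to WG and since A1 is tangent to ML there, ZM ⟂ ML, with radius 7.8, so the center Z sits 7.8 in from both sides at Z = (-61.400, 31.700). That places the tangent points at G = (-69.200, 31.700) on WG and M = (-61.400, 39.500) on ML. Then |FM| = |M − F| = 73.008.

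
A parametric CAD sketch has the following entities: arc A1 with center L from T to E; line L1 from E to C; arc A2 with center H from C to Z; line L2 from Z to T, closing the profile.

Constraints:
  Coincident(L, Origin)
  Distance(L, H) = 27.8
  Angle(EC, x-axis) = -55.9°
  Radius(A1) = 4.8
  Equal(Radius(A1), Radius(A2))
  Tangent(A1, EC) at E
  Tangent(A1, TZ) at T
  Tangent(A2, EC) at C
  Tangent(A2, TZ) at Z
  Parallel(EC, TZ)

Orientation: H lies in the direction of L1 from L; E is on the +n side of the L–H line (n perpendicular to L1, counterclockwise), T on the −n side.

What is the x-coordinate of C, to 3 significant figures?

19.6

The slot axis is L1's direction at -55.9°, so u = (cos -55.9°, sin -55.9°) = (0.561, -0.828) and n = (−sin -55.9°, cos -55.9°) = (0.828, 0.561). L is at the origin and H lies 27.8 along u from L, so H = 27.8·u = (15.6, -23.0). Tangency of A1 to both parallel lines with radius 4.8 puts E and T at L ± 4.8·n: E = (3.97, 2.69), T = (-3.97, -2.69). Equal radii place C and Z the same way about H: C = H + 4.8·n = (19.6, -20.3), Z = H − 4.8·n = (11.6, -25.7). So C.x = 19.6.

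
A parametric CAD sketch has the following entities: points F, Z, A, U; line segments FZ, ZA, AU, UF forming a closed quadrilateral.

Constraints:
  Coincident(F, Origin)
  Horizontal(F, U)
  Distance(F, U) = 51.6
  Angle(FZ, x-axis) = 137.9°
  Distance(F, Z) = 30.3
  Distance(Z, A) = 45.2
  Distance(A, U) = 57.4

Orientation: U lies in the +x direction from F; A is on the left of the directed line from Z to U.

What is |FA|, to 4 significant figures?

47.33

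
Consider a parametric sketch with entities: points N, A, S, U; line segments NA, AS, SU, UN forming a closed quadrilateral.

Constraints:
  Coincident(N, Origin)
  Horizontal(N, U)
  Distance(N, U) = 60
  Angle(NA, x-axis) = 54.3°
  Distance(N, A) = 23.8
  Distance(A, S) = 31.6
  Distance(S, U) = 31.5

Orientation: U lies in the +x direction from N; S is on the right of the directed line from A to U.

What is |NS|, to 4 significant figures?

30.65

Checks: |AS| = 31.60 ✓; |SU| = 31.50 ✓.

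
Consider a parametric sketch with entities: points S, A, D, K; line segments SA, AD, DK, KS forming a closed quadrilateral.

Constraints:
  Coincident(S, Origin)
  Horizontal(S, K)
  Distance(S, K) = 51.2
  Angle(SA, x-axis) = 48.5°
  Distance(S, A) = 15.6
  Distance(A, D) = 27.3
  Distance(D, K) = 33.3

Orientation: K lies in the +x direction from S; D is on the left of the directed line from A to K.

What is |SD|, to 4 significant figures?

42.65

Checks: |SK| = 51.20 ✓; |SA| = 15.60 ✓; |AD| = 27.30 ✓; |DK| = 33.30 ✓.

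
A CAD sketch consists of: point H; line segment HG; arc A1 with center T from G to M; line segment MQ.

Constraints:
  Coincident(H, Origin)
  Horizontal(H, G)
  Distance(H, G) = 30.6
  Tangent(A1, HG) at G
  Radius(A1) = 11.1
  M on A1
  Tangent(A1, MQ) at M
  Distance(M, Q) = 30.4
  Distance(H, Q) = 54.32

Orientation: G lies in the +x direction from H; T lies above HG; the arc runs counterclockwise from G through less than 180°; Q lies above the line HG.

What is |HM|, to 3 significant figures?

43.6

Checks: |TM| = 11.10 ✓; ∠(TM, MQ) = 90.00° ✓; |MQ| = 30.40 ✓; |HQ| = 54.32 ✓.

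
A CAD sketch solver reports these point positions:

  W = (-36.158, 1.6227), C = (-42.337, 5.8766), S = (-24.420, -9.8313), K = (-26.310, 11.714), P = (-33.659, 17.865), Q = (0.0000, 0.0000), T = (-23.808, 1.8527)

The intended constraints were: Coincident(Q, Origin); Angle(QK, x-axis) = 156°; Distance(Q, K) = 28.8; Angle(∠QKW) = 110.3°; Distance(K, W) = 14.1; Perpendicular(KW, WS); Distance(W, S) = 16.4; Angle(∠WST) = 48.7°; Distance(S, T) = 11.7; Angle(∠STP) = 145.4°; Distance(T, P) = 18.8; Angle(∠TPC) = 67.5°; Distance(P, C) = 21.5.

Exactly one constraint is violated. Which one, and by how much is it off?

Distance(P, C) = 21.5 — off by 6.70.

Q = (0.00, 0.00) ✓; QK at 156.0° ✓; |QK| = 28.80 ✓; ∠QKW = 110.3° ✓; |KW| = 14.10 ✓; ∠(KW, WS) = 90.00° ✓; |WS| = 16.40 ✓; ∠WST = 48.70° ✓; |ST| = 11.70 ✓; ∠STP = 145.4° ✓; |TP| = 18.80 ✓; ∠TPC = 67.50° ✓; |PC| = 14.80 ✗.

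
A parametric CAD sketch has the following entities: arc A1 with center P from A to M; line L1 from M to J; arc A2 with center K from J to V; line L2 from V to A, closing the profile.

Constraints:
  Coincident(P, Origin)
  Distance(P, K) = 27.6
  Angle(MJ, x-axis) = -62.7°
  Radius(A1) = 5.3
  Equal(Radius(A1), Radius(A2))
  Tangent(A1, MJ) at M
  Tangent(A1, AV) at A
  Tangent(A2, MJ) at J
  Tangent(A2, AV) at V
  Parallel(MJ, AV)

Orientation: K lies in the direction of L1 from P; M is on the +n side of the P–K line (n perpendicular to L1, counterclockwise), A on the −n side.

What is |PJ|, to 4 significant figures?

28.10

The slot axis is L1's direction at -62.7°, so u = (cos -62.7°, sin -62.7°) = (0.4586, -0.8886) and n = (−sin -62.7°, cos -62.7°) = (0.8886, 0.4586). P is at the origin and K lies 27.6 along u from P, so K = 27.6·u = (12.66, -24.53). Tangency of A1 to both parallel lines with radius 5.3 puts M and A at P ± 5.3·n: M = (4.710, 2.431), A = (-4.710, -2.431). Equal radii place J and V the same way about K: J = K + 5.3·n = (17.37, -22.09), V = K − 5.3·n = (7.949, -26.96). Then |PJ| = |J − P| = 28.10.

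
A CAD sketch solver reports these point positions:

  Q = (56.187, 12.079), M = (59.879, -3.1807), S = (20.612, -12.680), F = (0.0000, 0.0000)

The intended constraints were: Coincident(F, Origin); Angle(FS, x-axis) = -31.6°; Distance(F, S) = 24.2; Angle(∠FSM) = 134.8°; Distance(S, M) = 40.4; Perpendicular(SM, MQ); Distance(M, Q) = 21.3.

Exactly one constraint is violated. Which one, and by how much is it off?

Distance(M, Q) = 21.3 — off by 5.60.

F = (0.00, 0.00) ✓; FS at -31.60° ✓; |FS| = 24.20 ✓; ∠FSM = 134.8° ✓; |SM| = 40.40 ✓; ∠(SM, MQ) = 90.00° ✓; |MQ| = 15.70 ✗.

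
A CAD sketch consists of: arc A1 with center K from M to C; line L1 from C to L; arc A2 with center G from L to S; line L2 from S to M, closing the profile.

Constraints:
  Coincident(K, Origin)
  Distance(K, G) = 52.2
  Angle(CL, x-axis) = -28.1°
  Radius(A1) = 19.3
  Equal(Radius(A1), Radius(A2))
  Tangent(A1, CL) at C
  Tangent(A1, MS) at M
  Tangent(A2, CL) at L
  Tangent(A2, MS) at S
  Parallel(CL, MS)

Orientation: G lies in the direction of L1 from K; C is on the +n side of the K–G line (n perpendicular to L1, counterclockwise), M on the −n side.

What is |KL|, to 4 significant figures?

55.65

The slot axis is L1's direction at -28.1°, so u = (cos -28.1°, sin -28.1°) = (0.8821, -0.4710) and n = (−sin -28.1°, cos -28.1°) = (0.4710, 0.8821). K is at the origin and G lies 52.2 along u from K, so G = 52.2·u = (46.05, -24.59). Tangency of A1 to both parallel lines with radius 19.3 puts C and M at K ± 19.3·n: C = (9.091, 17.03), M = (-9.091, -17.03). Equal radii place L and S the same way about G: L = G + 19.3·n = (55.14, -7.562), S = G − 19.3·n = (36.96, -41.61). Then |KL| = |L − K| = 55.65.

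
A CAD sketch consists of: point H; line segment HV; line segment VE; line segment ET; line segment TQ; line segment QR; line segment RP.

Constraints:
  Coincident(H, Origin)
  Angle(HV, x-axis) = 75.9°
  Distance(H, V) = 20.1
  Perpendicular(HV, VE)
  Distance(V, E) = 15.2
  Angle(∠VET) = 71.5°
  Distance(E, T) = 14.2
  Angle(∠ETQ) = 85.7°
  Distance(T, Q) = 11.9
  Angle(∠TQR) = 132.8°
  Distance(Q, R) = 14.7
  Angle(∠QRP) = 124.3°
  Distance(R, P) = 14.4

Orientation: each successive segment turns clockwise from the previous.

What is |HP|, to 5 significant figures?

36.883

H is at the origin; HV runs at 75.9° with length 20.1, so V = (4.8967, 19.494). HV is perpendicular to VE, so VE runs at -14.100°; with |VE| = 15.2, E = (19.639, 15.791). ∠VET = 71.5° gives ET at -122.60° from the x-axis; with |ET| = 14.2, T = (11.988, 3.8287). ∠ETQ = 85.7° gives TQ at 143.10° from the x-axis; with |TQ| = 11.9, Q = (2.4719, 10.974). ∠TQR = 132.8° gives QR at 95.900° from the x-axis; with |QR| = 14.7, R = (0.96087, 25.596). ∠QRP = 124.3° gives RP at 40.200° from the x-axis; with |RP| = 14.4, P = (11.960, 34.890). Then |HP| = |P − H| = 36.883.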